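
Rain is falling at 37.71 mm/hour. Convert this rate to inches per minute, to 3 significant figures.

0.0247 in/minute

37.71 mm/hour × 0.0393701 in/mm × 0.0166667 hour/minute = 0.0247 in/minute.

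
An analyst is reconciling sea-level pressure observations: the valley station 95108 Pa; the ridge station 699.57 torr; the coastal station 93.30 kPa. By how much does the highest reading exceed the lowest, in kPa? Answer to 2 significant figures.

the valley station: 95108 Pa = 95.108 kPa.
the ridge station: 699.57 mmHg = 93.268 kPa.
Spread: 95.108 − 93.268 = 1.8 kPa.

1.8 kPa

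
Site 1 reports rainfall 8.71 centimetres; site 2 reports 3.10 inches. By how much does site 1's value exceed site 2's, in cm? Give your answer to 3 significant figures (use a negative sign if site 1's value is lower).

0.836 cm

site 2: 3.10 in = 7.87400 cm.
Difference: 8.71000 − 7.87400 = 0.836 cm.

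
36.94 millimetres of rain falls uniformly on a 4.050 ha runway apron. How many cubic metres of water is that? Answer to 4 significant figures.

1496 cubic metres

Area: 4.050 ha = 40500 m².
1 mm over 1 m² is 1 L, so volume = 36.94 × 40500 = 1496070 L = 1496 m³.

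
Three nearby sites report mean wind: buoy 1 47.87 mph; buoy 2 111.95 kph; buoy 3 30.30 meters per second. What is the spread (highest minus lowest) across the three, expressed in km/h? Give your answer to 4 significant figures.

34.91 km/h

buoy 1: 47.87 mph = 77.0393 km/h.
buoy 3: 30.30 m/s = 109.0800 km/h.
Spread: 111.9500 − 77.0393 = 34.91 km/h.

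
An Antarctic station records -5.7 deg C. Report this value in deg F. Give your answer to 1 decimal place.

°F = °C × 9/5 + 32 = -5.7 × 1.8 + 32 = 21.7 °F.

21.7 °F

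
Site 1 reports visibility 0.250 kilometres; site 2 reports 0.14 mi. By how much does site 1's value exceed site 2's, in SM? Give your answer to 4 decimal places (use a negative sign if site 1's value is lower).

0.0153 SM

site 1: 0.250 km = 0.155343 SM.
Difference: 0.155343 − 0.140000 = 0.0153 SM.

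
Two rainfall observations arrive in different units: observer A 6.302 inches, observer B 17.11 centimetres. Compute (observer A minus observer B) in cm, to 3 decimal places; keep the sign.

-1.103 cm

observer A: 6.302 in = 16.00708 cm.
Difference: 16.00708 − 17.11000 = -1.103 cm.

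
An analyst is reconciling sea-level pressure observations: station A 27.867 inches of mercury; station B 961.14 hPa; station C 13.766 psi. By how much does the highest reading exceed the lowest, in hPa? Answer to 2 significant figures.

17 hPa

station A: 27.867 inHg = 943.69 hPa.
station C: 13.766 psi = 949.13 hPa.
Spread: 961.14 − 943.69 = 17 hPa.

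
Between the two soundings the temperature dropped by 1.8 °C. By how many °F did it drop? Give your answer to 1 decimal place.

3.2 °F

For a temperature change the 32° offset cancels: Δ°F = 1.8 × 1.8 = 3.2 °F.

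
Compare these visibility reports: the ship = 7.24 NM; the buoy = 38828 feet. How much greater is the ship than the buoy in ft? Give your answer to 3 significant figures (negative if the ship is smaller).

the ship: 7.24 nmi = 43991.08 ft.
Difference: 43991.08 − 38828.00 = 5160 ft.

5160 ft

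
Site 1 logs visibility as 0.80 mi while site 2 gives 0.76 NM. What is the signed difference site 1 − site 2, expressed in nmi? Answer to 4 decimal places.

-0.0648 nmi

site 1: 0.80 SM = 0.695181 nmi.
Difference: 0.695181 − 0.760000 = -0.0648 nmi.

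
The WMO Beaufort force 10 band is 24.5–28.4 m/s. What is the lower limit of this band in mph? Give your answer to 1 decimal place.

24.5–28.4 m/s × 2.237 = 54.8–63.5 mph.

54.8 mph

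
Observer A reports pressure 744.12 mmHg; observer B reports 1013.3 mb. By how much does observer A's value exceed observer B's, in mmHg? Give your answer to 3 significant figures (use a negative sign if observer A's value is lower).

-15.9 mmHg

observer B: 1013.3 mb = 760.037 mmHg.
Difference: 744.120 − 760.037 = -15.9 mmHg.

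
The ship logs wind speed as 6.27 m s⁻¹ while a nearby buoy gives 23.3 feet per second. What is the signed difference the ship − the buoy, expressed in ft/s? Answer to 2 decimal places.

-2.73 ft/s

the ship: 6.27 m/s = 20.5709 ft/s.
Difference: 20.5709 − 23.3000 = -2.73 ft/s.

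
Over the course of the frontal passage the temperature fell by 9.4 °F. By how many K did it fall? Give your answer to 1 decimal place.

For a temperature change the 32° offset cancels: ΔK = 9.4 × 0.5556 = 5.2 K.

5.2 K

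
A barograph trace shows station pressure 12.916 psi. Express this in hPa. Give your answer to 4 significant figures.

1 psi = 68.9476 hPa, so 12.916 × 68.9476 = 890.5 hPa.

890.5 hPa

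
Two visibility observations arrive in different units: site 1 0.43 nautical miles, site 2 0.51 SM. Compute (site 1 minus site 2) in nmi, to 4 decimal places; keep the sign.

-0.0132 nmi

site 2: 0.51 SM = 0.443178 nmi.
Difference: 0.430000 − 0.443178 = -0.0132 nmi.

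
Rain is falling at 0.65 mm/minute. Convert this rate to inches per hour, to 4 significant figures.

0.65 mm/minute × 0.0393701 in/mm × 60 minute/hour = 1.535 in/hour.

1.535 in/hour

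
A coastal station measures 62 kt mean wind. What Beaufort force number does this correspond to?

62 kt lies in the Beaufort 11 band (violent storm, 56–63 kt).

Beaufort force 11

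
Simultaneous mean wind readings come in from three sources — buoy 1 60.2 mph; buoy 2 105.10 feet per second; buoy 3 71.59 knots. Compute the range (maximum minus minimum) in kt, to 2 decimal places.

19.28 kt

buoy 1: 60.2 mph = 52.3124 kt.
buoy 2: 105.10 ft/s = 62.2700 kt.
Spread: 71.5900 − 52.3124 = 19.28 kt.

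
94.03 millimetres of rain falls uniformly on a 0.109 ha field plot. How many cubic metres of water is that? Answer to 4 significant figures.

102.5 cubic metres

Area: 0.109 ha = 1090 m².
1 mm over 1 m² is 1 L, so volume = 94.03 × 1090 = 102492.7 L = 102.5 m³.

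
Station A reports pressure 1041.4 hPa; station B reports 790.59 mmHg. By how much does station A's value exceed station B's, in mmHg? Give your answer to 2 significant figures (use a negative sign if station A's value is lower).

station A: 1041.4 hPa = 781.114 mmHg.
Difference: 781.114 − 790.590 = -9.5 mmHg.

-9.5 mmHg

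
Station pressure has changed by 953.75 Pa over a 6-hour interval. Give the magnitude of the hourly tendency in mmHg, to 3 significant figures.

1.19 mmHg per hour

953.75 Pa / 6 h × 0.00750062 mmHg/Pa = 1.19 mmHg/h.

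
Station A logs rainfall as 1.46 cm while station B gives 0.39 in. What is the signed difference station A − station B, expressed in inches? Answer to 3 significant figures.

station A: 1.46 cm = 0.57480 in.
Difference: 0.57480 − 0.39000 = 0.185 in.

0.185 in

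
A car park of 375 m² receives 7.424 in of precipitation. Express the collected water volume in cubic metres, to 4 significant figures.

Depth: 7.424 in × 25.4 = 188.5696 mm.
1 mm over 1 m² is 1 L, so volume = 188.5696 × 375 = 70713.6 L = 70.71 m³.

70.71 cubic metres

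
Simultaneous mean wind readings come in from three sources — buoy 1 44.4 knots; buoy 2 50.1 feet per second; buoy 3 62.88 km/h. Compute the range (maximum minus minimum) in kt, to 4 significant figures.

14.72 kt

buoy 2: 50.1 ft/s = 29.6834 kt.
buoy 3: 62.88 km/h = 33.9525 kt.
Spread: 44.4000 − 29.6834 = 14.72 kt.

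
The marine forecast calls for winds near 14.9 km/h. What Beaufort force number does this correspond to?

Beaufort force 3

14.9 km/h = 4.1 m/s, which is Beaufort 3 (gentle breeze, 3.4–5.4 m/s).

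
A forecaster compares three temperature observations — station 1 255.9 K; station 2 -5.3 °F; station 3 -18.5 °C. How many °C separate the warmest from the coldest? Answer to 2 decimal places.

station 1: 255.9 K = -17.250 °C.
station 2: -5.3 °F = -20.722 °C.
Spread: (-17.250) − (-20.722) = 3.472 °C.

3.47 °C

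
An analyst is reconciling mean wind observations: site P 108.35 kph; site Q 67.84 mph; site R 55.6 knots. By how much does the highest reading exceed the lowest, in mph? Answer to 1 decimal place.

3.9 mph

site P: 108.35 km/h = 67.326 mph.
site R: 55.6 kt = 63.983 mph.
Spread: 67.840 − 63.983 = 3.9 mph.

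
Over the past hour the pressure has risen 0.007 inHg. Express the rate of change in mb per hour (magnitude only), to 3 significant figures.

0.007 inHg / 1 h × 33.8639 mb/inHg = 0.237 mb/h.

0.237 mb per hour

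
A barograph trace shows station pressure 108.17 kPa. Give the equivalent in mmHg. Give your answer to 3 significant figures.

811 mmHg

1 kPa = 7.50062 mmHg, so 108.17 × 7.50062 = 811 mmHg.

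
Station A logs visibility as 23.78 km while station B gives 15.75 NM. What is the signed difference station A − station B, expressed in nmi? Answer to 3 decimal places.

-2.910 nmi

station A: 23.78 km = 12.84017 nmi.
Difference: 12.84017 − 15.75000 = -2.910 nmi.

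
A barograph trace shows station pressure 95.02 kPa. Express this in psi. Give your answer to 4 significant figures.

1 kPa = 0.145038 psi, so 95.02 × 0.145038 = 13.78 psi.

13.78 psi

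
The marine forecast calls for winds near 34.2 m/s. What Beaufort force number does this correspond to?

34.2 m/s lies in the Beaufort 12 band (hurricane force, ≥32.7 m/s).

Beaufort force 12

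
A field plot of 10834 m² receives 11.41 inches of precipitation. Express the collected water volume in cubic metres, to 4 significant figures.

3140 cubic metres

Depth: 11.41 in × 25.4 = 289.814 mm.
1 mm over 1 m² is 1 L, so volume = 289.814 × 10834 = 3139844.9 L = 3140 m³.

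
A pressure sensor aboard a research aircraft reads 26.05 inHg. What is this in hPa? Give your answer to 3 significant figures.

1 inHg = 33.8639 hPa, so 26.05 × 33.8639 = 882 hPa.

882 hPa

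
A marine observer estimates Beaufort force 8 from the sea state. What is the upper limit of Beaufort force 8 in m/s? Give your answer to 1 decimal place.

20.7 m/s

Beaufort 8 (gale) spans 17.2–20.7 m/s.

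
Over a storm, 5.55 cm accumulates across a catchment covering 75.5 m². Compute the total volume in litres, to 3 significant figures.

Depth: 5.55 cm × 10 = 55.5 mm.
1 mm over 1 m² is 1 L, so volume = 55.5 × 75.5 = 4190.25 L ≈ 4190 L.

4190 litres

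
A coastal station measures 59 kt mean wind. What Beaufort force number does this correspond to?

59 kt lies in the Beaufort 11 band (violent storm, 56–63 kt).

Beaufort force 11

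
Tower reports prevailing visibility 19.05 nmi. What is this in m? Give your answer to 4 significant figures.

35280 m

1 nmi = 1852 m, so 19.05 × 1852 = 35280 m.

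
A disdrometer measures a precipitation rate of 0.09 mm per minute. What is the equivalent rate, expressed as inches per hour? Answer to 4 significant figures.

0.2126 in/hour

0.09 mm/minute × 0.0393701 in/mm × 60 minute/hour = 0.2126 in/hour.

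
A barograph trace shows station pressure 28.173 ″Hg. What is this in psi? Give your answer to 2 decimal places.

1 inHg = 0.491154 psi, so 28.173 × 0.491154 = 13.84 psi.

13.84 psi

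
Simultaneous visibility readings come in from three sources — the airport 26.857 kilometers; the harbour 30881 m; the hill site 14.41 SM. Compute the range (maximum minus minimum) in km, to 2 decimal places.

the harbour: 30881 m = 30.8810 km.
the hill site: 14.41 SM = 23.1906 km.
Spread: 30.8810 − 23.1906 = 7.69 km.

7.69 km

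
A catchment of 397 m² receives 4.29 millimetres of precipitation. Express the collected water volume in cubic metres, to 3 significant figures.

1.70 cubic metres

1 mm over 1 m² is 1 L, so volume = 4.29 × 397 = 1703.13 L = 1.70 m³.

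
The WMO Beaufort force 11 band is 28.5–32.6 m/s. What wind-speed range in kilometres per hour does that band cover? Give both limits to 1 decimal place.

102.6 to 117.4 km/h

28.5–32.6 m/s × 3.6 = 102.6–117.4 km/h.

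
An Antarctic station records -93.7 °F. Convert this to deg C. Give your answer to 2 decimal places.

-69.83 °C

°C = (°F − 32) × 5/9 = (-93.7 − 32) / 1.8 = -69.83 °C.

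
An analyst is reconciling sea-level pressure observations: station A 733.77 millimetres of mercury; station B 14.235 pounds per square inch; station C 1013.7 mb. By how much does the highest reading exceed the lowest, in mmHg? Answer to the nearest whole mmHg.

27 mmHg

station B: 14.235 psi = 736.16 mmHg.
station C: 1013.7 mb = 760.34 mmHg.
Spread: 760.34 − 733.77 = 27 mmHg.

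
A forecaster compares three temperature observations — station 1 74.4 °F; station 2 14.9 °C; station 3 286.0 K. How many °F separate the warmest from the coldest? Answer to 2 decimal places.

station 1: 74.4 °F = 23.556 °C.
station 3: 286.0 K = 12.850 °C.
Spread: 23.556 − 12.850 = 10.706 °C = 19.27 °F.

19.27 °F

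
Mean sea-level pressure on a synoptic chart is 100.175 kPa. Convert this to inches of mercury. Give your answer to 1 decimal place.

1 kPa = 0.2953 inHg, so 100.175 × 0.2953 = 29.6 inHg.

29.6 inHg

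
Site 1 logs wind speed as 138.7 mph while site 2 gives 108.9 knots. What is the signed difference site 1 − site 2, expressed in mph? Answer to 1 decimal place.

site 2: 108.9 kt = 125.320 mph.
Difference: 138.700 − 125.320 = 13.4 mph.

13.4 mph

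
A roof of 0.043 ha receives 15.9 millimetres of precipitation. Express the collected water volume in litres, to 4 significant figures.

Area: 0.043 ha = 430 m².
1 mm over 1 m² is 1 L, so volume = 15.9 × 430 = 6837 L.

6837 litres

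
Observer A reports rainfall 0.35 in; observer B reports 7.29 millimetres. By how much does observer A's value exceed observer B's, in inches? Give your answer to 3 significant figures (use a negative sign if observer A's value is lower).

observer B: 7.29 mm = 0.287008 in.
Difference: 0.350000 − 0.287008 = 0.0630 in.

0.0630 in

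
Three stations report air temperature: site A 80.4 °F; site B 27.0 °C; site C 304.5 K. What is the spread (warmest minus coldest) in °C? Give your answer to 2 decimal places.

4.46 °C

site A: 80.4 °F = 26.889 °C.
site C: 304.5 K = 31.350 °C.
Spread: 31.350 − 26.889 = 4.461 °C.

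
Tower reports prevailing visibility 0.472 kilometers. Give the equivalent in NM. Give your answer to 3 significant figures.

0.255 nmi

1 km = 0.539957 nmi, so 0.472 × 0.539957 = 0.255 nmi.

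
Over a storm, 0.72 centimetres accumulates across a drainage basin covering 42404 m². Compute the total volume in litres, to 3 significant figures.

Depth: 0.72 cm × 10 = 7.2 mm.
1 mm over 1 m² is 1 L, so volume = 7.2 × 42404 = 305308.8 L ≈ 305000 L.

305000 litres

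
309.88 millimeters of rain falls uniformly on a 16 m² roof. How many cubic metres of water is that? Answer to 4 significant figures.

4.958 cubic metres

1 mm over 1 m² is 1 L, so volume = 309.88 × 16 = 4958.08 L = 4.958 m³.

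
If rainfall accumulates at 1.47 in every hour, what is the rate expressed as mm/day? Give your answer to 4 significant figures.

896.1 mm/day

1.47 in/hour × 25.4 mm/in × 24 hour/day = 896.1 mm/day.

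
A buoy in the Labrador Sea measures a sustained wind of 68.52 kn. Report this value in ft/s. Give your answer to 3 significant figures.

1 kt = 1.68781 ft/s, so 68.52 × 1.68781 = 116 ft/s.

116 ft/s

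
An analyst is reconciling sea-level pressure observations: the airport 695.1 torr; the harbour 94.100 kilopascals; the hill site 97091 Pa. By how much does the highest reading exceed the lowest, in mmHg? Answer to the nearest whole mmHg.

the harbour: 94.100 kPa = 705.81 mmHg.
the hill site: 97091 Pa = 728.24 mmHg.
Spread: 728.24 − 695.10 = 33 mmHg.

33 mmHg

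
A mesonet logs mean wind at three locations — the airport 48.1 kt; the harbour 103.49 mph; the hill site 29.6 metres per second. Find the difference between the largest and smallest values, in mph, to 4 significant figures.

48.14 mph

the airport: 48.1 kt = 55.3525 mph.
the hill site: 29.6 m/s = 66.2133 mph.
Spread: 103.4900 − 55.3525 = 48.14 mph.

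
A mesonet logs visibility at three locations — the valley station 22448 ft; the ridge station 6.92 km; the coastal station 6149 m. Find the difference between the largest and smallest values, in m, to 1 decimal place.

771.0 m

the valley station: 22448 ft = 6842.150 m.
the ridge station: 6.92 km = 6920.000 m.
Spread: 6920.000 − 6149.000 = 771.0 m.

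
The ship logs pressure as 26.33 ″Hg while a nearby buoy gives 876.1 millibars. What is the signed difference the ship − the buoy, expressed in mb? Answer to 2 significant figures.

16 mb

the ship: 26.33 inHg = 891.64 mb.
Difference: 891.64 − 876.10 = 16 mb.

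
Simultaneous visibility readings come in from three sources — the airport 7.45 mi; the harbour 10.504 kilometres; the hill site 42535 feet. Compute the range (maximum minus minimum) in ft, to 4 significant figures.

the airport: 7.45 SM = 39336.00 ft.
the harbour: 10.504 km = 34461.94 ft.
Spread: 42535.00 − 34461.94 = 8073 ft.

8073 ft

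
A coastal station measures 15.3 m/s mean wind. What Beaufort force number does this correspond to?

15.3 m/s lies in the Beaufort 7 band (near gale, 13.9–17.1 m/s).

Beaufort force 7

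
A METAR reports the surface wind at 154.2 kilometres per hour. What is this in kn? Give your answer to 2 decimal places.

83.26 kt

1 km/h = 0.539957 kt, so 154.2 × 0.539957 = 83.26 kt.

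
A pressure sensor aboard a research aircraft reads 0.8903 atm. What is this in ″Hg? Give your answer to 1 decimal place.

1 atm = 29.9213 inHg, so 0.8903 × 29.9213 = 26.6 inHg.

26.6 inHg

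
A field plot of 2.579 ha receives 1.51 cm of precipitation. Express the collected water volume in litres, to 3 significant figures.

Depth: 1.51 cm × 10 = 15.1 mm.
Area: 2.579 ha = 25790 m².
1 mm over 1 m² is 1 L, so volume = 15.1 × 25790 = 389429 L ≈ 389000 L.

389000 litres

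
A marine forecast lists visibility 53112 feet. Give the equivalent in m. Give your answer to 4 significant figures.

16190 m

1 ft = 0.3048 m, so 53112 × 0.3048 = 16190 m.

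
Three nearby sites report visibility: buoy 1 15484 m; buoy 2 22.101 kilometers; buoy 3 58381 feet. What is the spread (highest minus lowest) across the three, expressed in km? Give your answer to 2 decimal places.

buoy 1: 15484 m = 15.4840 km.
buoy 3: 58381 ft = 17.7945 km.
Spread: 22.1010 − 15.4840 = 6.62 km.

6.62 km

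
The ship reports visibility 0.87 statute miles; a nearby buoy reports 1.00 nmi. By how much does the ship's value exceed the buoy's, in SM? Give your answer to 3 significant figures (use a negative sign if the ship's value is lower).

-0.281 SM

the buoy: 1.00 nmi = 1.15078 SM.
Difference: 0.87000 − 1.15078 = -0.281 SM.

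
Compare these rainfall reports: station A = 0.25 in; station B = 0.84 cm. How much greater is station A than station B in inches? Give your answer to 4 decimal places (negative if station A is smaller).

station B: 0.84 cm = 0.330709 in.
Difference: 0.250000 − 0.330709 = -0.0807 in.

-0.0807 in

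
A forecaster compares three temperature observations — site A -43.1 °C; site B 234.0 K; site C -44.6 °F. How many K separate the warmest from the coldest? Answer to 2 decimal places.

site B: 234.0 K = -39.150 °C.
site C: -44.6 °F = -42.556 °C.
Spread: (-39.150) − (-43.100) = 3.950 °C.

3.95 K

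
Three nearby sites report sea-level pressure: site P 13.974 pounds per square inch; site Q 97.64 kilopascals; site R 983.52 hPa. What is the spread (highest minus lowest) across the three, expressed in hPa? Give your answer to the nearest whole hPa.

site P: 13.974 psi = 963.47 hPa.
site Q: 97.64 kPa = 976.40 hPa.
Spread: 983.52 − 963.47 = 20 hPa.

20 hPa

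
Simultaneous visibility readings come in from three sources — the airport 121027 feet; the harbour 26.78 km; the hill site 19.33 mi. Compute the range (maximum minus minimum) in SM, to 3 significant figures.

the airport: 121027 ft = 22.9218 SM.
the harbour: 26.78 km = 16.6403 SM.
Spread: 22.9218 − 16.6403 = 6.28 SM.

6.28 SM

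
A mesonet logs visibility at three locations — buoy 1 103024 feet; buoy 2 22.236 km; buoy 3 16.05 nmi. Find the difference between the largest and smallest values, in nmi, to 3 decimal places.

buoy 1: 103024 ft = 16.95557 nmi.
buoy 2: 22.236 km = 12.00648 nmi.
Spread: 16.95557 − 12.00648 = 4.949 nmi.

4.949 nmi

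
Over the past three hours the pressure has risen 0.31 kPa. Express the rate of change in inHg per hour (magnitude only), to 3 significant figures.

0.0305 inHg per hour

0.31 kPa / 3 h × 0.2953 inHg/kPa = 0.0305 inHg/h.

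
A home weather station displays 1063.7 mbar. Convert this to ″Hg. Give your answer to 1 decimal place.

1 mb = 0.02953 inHg, so 1063.7 × 0.02953 = 31.4 inHg.

31.4 inHg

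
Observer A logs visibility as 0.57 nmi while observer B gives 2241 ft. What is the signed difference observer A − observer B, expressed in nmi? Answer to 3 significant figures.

0.201 nmi

observer B: 2241 ft = 0.36882 nmi.
Difference: 0.57000 − 0.36882 = 0.201 nmi.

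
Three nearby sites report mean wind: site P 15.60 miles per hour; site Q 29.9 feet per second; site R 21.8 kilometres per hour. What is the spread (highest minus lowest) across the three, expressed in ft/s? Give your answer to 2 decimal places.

10.03 ft/s

site P: 15.60 mph = 22.8800 ft/s.
site R: 21.8 km/h = 19.8673 ft/s.
Spread: 29.9000 − 19.8673 = 10.03 ft/s.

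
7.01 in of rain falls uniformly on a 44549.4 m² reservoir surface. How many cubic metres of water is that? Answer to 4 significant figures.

7932 cubic metres

Depth: 7.01 in × 25.4 = 178.054 mm.
1 mm over 1 m² is 1 L, so volume = 178.054 × 44549.4 = 7932198.9 L = 7932 m³.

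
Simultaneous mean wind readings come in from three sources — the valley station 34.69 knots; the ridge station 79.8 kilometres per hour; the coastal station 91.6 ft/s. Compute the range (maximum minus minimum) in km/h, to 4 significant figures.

36.26 km/h

the valley station: 34.69 kt = 64.2459 km/h.
the coastal station: 91.6 ft/s = 100.5108 km/h.
Spread: 100.5108 − 64.2459 = 36.26 km/h.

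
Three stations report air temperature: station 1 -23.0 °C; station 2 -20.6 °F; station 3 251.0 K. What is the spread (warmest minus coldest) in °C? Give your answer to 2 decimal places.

7.07 °C

station 2: -20.6 °F = -29.222 °C.
station 3: 251.0 K = -22.150 °C.
Spread: (-22.150) − (-29.222) = 7.072 °C.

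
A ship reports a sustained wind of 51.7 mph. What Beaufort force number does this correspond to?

51.7 mph = 23.1 m/s, which is Beaufort 9 (strong gale, 20.8–24.4 m/s).

Beaufort force 9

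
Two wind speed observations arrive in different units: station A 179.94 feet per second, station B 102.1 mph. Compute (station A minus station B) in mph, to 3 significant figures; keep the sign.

station A: 179.94 ft/s = 122.686 mph.
Difference: 122.686 − 102.100 = 20.6 mph.

20.6 mph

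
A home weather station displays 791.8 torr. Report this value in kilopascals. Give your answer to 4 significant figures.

105.6 kPa

1 mmHg = 0.133322 kPa, so 791.8 × 0.133322 = 105.6 kPa.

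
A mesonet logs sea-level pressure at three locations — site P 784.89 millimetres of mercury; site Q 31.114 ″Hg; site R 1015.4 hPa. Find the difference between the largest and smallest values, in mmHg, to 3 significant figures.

28.7 mmHg

site Q: 31.114 inHg = 790.296 mmHg.
site R: 1015.4 hPa = 761.613 mmHg.
Spread: 790.296 − 761.613 = 28.7 mmHg.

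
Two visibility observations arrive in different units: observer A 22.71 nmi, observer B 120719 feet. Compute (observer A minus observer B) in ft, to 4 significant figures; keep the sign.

observer A: 22.71 nmi = 137988.58 ft.
Difference: 137988.58 − 120719.00 = 17270 ft.

17270 ft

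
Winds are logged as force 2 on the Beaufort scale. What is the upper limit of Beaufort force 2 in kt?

Beaufort 2 (light breeze) spans 4–6 knots.

6 kt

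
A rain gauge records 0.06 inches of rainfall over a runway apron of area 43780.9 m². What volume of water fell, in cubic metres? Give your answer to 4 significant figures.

Depth: 0.06 in × 25.4 = 1.524 mm.
1 mm over 1 m² is 1 L, so volume = 1.524 × 43780.9 = 66722.092 L = 66.72 m³.

66.72 cubic metres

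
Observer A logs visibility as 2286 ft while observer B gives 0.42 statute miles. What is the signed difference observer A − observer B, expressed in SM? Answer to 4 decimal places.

observer A: 2286 ft = 0.432955 SM.
Difference: 0.432955 − 0.420000 = 0.0130 SM.

0.0130 SM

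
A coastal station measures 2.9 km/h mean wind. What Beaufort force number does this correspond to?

Beaufort force 1

2.9 km/h = 0.8 m/s, which is Beaufort 1 (light air, 0.3–1.5 m/s).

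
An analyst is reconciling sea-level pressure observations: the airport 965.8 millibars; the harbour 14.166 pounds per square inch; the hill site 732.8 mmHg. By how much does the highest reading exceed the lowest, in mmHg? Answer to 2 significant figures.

8.4 mmHg

the airport: 965.8 mb = 724.409 mmHg.
the harbour: 14.166 psi = 732.594 mmHg.
Spread: 732.800 − 724.409 = 8.4 mmHg.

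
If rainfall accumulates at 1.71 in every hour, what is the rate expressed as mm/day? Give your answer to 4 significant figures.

1.71 in/hour × 25.4 mm/in × 24 hour/day = 1042 mm/day.

1042 mm/day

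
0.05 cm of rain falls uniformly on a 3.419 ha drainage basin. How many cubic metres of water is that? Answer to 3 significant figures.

17.1 cubic metres

Depth: 0.05 cm × 10 = 0.5 mm.
Area: 3.419 ha = 34190 m².
1 mm over 1 m² is 1 L, so volume = 0.5 × 34190 = 17095 L = 17.1 m³.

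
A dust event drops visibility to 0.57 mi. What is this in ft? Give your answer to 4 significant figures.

1 SM = 5280 ft, so 0.57 × 5280 = 3010 ft.

3010 ft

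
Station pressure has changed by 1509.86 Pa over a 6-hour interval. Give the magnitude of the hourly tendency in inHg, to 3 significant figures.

0.0743 inHg per hour

1509.86 Pa / 6 h × 0.0002953 inHg/Pa = 0.0743 inHg/h.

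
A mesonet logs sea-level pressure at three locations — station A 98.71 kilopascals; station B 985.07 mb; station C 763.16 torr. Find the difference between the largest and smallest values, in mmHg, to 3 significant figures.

24.3 mmHg

station A: 98.71 kPa = 740.386 mmHg.
station B: 985.07 mb = 738.863 mmHg.
Spread: 763.160 − 738.863 = 24.3 mmHg.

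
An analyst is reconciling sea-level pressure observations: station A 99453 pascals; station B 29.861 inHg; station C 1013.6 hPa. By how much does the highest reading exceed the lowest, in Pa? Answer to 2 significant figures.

1900 Pa

station B: 29.861 inHg = 101120.96 Pa.
station C: 1013.6 hPa = 101360.00 Pa.
Spread: 101360.00 − 99453.00 = 1900 Pa.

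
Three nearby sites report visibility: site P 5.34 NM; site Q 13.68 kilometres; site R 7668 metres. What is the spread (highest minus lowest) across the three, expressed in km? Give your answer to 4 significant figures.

6.012 km

site P: 5.34 nmi = 9.88968 km.
site R: 7668 m = 7.66800 km.
Spread: 13.68000 − 7.66800 = 6.012 km.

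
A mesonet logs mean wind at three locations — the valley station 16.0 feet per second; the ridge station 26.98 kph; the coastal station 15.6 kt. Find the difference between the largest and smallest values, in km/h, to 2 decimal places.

11.33 km/h

the valley station: 16.0 ft/s = 17.5565 km/h.
the coastal station: 15.6 kt = 28.8912 km/h.
Spread: 28.8912 − 17.5565 = 11.33 km/h.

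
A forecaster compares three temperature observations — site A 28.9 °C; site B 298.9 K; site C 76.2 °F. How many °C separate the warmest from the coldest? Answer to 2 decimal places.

site B: 298.9 K = 25.750 °C.
site C: 76.2 °F = 24.556 °C.
Spread: 28.900 − 24.556 = 4.344 °C.

4.34 °C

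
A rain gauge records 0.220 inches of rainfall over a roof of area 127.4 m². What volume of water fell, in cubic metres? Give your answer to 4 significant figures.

Depth: 0.220 in × 25.4 = 5.588 mm.
1 mm over 1 m² is 1 L, so volume = 5.588 × 127.4 = 711.9112 L = 0.7119 m³.

0.7119 cubic metres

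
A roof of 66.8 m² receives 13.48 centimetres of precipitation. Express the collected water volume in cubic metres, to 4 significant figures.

9.005 cubic metres

Depth: 13.48 cm × 10 = 134.8 mm.
1 mm over 1 m² is 1 L, so volume = 134.8 × 66.8 = 9004.64 L = 9.005 m³.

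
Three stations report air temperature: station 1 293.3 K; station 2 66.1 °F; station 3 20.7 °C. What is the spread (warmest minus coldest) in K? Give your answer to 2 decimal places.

1.76 K

station 1: 293.3 K = 20.150 °C.
station 2: 66.1 °F = 18.944 °C.
Spread: 20.700 − 18.944 = 1.756 °C.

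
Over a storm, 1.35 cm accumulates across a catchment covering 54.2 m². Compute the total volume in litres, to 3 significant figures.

Depth: 1.35 cm × 10 = 13.5 mm.
1 mm over 1 m² is 1 L, so volume = 13.5 × 54.2 = 731.7 L ≈ 732 L.

732 litres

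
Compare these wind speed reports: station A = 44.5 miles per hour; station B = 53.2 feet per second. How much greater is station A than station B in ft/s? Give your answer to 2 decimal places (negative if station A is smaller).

station A: 44.5 mph = 65.2667 ft/s.
Difference: 65.2667 − 53.2000 = 12.07 ft/s.

12.07 ft/s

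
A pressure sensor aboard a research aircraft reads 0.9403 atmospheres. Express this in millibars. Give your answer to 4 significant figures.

1 atm = 1013.25 mb, so 0.9403 × 1013.25 = 952.8 mb.

952.8 mb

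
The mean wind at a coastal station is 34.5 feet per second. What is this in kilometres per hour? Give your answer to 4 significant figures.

1 ft/s = 1.09728 km/h, so 34.5 × 1.09728 = 37.86 km/h.

37.86 km/h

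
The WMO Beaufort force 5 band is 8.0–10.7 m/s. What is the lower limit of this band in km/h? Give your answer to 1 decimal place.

8.0–10.7 m/s × 3.6 = 28.8–38.5 km/h.

28.8 km/h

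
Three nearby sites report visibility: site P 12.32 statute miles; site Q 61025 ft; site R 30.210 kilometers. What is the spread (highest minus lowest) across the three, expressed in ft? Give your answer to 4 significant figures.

38090 ft

site P: 12.32 SM = 65049.60 ft.
site R: 30.210 km = 99114.17 ft.
Spread: 99114.17 − 61025.00 = 38090 ft.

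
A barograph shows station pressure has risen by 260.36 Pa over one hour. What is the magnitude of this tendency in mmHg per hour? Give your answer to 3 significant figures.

260.36 Pa / 1 h × 0.00750062 mmHg/Pa = 1.95 mmHg/h.

1.95 mmHg per hour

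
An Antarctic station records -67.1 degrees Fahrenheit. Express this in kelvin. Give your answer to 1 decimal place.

First to °C: -55.06 °C.
Then to K: 218.1 K.

218.1 K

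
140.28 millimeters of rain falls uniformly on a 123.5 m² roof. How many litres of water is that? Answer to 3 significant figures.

1 mm over 1 m² is 1 L, so volume = 140.28 × 123.5 = 17324.58 L ≈ 17300 L.

17300 litres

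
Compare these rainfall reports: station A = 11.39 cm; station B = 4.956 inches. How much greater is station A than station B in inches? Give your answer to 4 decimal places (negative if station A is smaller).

station A: 11.39 cm = 4.484252 in.
Difference: 4.484252 − 4.956000 = -0.4717 in.

-0.4717 in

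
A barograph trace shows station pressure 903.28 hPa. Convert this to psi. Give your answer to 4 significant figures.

13.10 psi

1 hPa = 0.0145038 psi, so 903.28 × 0.0145038 = 13.10 psi.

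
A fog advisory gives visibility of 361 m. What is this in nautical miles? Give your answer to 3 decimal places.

0.195 nmi

1 m = 0.000539957 nmi, so 361 × 0.000539957 = 0.195 nmi.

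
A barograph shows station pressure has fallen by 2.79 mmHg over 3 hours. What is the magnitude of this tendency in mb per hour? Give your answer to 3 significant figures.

2.79 mmHg / 3 h × 1.33322 mb/mmHg = 1.24 mb/h.

1.24 mb per hour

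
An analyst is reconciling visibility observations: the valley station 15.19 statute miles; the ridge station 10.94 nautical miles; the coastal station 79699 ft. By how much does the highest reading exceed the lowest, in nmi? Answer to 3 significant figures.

the valley station: 15.19 SM = 13.1997 nmi.
the coastal station: 79699 ft = 13.1168 nmi.
Spread: 13.1997 − 10.9400 = 2.26 nmi.

2.26 nmi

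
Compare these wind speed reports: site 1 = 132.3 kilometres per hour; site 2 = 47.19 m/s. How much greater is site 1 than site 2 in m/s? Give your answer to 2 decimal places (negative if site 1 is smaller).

-10.44 m/s

site 1: 132.3 km/h = 36.7500 m/s.
Difference: 36.7500 − 47.1900 = -10.44 m/s.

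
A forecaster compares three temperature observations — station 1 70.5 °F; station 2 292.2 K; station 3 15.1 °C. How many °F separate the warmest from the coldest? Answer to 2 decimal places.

11.32 °F

station 1: 70.5 °F = 21.389 °C.
station 2: 292.2 K = 19.050 °C.
Spread: 21.389 − 15.100 = 6.289 °C = 11.32 °F.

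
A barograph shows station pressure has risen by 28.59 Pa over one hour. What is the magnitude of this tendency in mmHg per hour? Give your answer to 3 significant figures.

0.214 mmHg per hour

28.59 Pa / 1 h × 0.00750062 mmHg/Pa = 0.214 mmHg/h.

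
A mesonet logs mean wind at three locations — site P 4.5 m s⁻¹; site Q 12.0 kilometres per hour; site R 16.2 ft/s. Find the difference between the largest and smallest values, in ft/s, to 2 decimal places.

site P: 4.5 m/s = 14.7638 ft/s.
site Q: 12.0 km/h = 10.9361 ft/s.
Spread: 16.2000 − 10.9361 = 5.26 ft/s.

5.26 ft/s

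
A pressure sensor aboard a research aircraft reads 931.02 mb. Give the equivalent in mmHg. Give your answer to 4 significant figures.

698.3 mmHg

1 mb = 0.750062 mmHg, so 931.02 × 0.750062 = 698.3 mmHg.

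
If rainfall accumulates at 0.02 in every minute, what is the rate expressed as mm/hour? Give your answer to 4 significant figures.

0.02 in/minute × 25.4 mm/in × 60 minute/hour = 30.48 mm/hour.

30.48 mm/hour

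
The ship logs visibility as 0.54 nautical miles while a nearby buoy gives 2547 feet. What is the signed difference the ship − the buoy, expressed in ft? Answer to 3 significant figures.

the ship: 0.54 nmi = 3281.10 ft.
Difference: 3281.10 − 2547.00 = 734 ft.

734 ft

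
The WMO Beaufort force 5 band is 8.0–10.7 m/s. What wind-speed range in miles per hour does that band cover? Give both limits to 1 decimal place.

17.9 to 23.9 mph

8.0–10.7 m/s × 2.237 = 17.9–23.9 mph.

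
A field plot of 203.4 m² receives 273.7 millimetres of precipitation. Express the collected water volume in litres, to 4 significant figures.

1 mm over 1 m² is 1 L, so volume = 273.7 × 203.4 = 55670.58 L ≈ 55670 L.

55670 litres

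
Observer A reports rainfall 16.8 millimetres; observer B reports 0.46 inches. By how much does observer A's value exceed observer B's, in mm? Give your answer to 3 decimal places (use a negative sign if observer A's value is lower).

observer B: 0.46 in = 11.68400 mm.
Difference: 16.80000 − 11.68400 = 5.116 mm.

5.116 mm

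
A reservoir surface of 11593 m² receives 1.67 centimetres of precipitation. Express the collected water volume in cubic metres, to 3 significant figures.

194 cubic metres

Depth: 1.67 cm × 10 = 16.7 mm.
1 mm over 1 m² is 1 L, so volume = 16.7 × 11593 = 193603.1 L = 194 m³.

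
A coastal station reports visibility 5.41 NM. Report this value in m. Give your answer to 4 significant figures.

10020 m

1 nmi = 1852 m, so 5.41 × 1852 = 10020 m.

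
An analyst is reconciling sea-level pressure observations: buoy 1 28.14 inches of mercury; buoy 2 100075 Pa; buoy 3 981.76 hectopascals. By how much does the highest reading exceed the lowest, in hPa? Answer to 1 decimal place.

buoy 1: 28.14 inHg = 952.930 hPa.
buoy 2: 100075 Pa = 1000.750 hPa.
Spread: 1000.750 − 952.930 = 47.8 hPa.

47.8 hPa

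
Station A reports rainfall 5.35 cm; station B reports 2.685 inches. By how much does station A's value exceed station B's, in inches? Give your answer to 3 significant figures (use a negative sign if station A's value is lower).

station A: 5.35 cm = 2.10630 in.
Difference: 2.10630 − 2.68500 = -0.579 in.

-0.579 in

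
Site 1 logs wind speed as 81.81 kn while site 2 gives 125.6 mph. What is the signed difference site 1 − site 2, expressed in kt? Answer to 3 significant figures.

-27.3 kt

site 2: 125.6 mph = 109.143 kt.
Difference: 81.810 − 109.143 = -27.3 kt.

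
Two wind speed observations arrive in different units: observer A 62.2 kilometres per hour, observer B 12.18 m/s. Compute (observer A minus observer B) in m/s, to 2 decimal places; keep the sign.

observer A: 62.2 km/h = 17.2778 m/s.
Difference: 17.2778 − 12.1800 = 5.10 m/s.

5.10 m/s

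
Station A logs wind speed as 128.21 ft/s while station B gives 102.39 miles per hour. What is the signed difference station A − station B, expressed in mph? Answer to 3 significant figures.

station A: 128.21 ft/s = 87.416 mph.
Difference: 87.416 − 102.390 = -15.0 mph.

-15.0 mph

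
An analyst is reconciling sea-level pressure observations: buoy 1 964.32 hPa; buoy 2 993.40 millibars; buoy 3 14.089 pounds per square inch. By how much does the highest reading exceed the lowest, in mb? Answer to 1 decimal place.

buoy 1: 964.32 hPa = 964.320 mb.
buoy 3: 14.089 psi = 971.402 mb.
Spread: 993.400 − 964.320 = 29.1 mb.

29.1 mb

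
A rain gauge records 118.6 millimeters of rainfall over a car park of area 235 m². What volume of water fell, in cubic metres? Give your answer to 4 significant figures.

27.87 cubic metres

1 mm over 1 m² is 1 L, so volume = 118.6 × 235 = 27871 L = 27.87 m³.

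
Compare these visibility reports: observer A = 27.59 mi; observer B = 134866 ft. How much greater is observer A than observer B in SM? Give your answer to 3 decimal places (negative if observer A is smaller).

2.047 SM

observer B: 134866 ft = 25.54280 SM.
Difference: 27.59000 − 25.54280 = 2.047 SM.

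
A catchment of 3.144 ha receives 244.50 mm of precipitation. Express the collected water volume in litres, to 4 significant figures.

Area: 3.144 ha = 31440 m².
1 mm over 1 m² is 1 L, so volume = 244.5 × 31440 = 7687080 L ≈ 7687000 L.

7687000 litres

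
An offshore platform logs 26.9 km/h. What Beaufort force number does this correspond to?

26.9 km/h = 7.5 m/s, which is Beaufort 4 (moderate breeze, 5.5–7.9 m/s).

Beaufort force 4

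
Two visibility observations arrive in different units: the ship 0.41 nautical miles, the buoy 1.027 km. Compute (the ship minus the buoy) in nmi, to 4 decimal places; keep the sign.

-0.1445 nmi

the buoy: 1.027 km = 0.554536 nmi.
Difference: 0.410000 − 0.554536 = -0.1445 nmi.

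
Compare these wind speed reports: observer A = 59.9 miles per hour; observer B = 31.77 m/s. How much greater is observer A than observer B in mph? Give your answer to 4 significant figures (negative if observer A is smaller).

-11.17 mph

observer B: 31.77 m/s = 71.0675 mph.
Difference: 59.9000 − 71.0675 = -11.17 mph.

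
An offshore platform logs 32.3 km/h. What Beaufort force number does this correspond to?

32.3 km/h = 9.0 m/s, which is Beaufort 5 (fresh breeze, 8.0–10.7 m/s).

Beaufort force 5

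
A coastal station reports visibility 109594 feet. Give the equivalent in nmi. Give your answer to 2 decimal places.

1 ft = 0.000164579 nmi, so 109594 × 0.000164579 = 18.04 nmi.

18.04 nmi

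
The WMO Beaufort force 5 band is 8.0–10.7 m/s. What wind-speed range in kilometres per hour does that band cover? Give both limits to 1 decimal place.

28.8 to 38.5 km/h

8.0–10.7 m/s × 3.6 = 28.8–38.5 km/h.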